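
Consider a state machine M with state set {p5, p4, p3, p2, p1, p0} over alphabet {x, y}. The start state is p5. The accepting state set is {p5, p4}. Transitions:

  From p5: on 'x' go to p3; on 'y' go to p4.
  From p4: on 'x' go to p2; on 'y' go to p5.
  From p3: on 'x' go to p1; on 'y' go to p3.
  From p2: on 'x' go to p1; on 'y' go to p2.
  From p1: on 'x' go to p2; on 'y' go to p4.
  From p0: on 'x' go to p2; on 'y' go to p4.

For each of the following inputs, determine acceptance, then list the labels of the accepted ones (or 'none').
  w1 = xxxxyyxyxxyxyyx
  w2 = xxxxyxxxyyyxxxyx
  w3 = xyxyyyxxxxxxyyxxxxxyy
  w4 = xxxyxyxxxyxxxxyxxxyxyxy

w4

w1:
  start at p5
  read 'x': p5 → p3
  read 'x': p3 → p1
  read 'x': p1 → p2
  read 'x': p2 → p1
  read 'y': p1 → p4
  read 'y': p4 → p5
  read 'x': p5 → p3
  read 'y': p3 → p3
  read 'x': p3 → p1
  read 'x': p1 → p2
  read 'y': p2 → p2
  read 'x': p2 → p1
  read 'y': p1 → p4
  read 'y': p4 → p5
  read 'x': p5 → p3
  end p3, rejected
w2:
  start at p5
  read 'x': p5 → p3
  read 'x': p3 → p1
  read 'x': p1 → p2
  read 'x': p2 → p1
  read 'y': p1 → p4
  read 'x': p4 → p2
  read 'x': p2 → p1
  read 'x': p1 → p2
  read 'y': p2 → p2
  read 'y': p2 → p2
  read 'y': p2 → p2
  read 'x': p2 → p1
  read 'x': p1 → p2
  read 'x': p2 → p1
  read 'y': p1 → p4
  read 'x': p4 → p2
  end p2, rejected
w3:
  start at p5
  read 'x': p5 → p3
  read 'y': p3 → p3
  read 'x': p3 → p1
  read 'y': p1 → p4
  read 'y': p4 → p5
  read 'y': p5 → p4
  read 'x': p4 → p2
  read 'x': p2 → p1
  read 'x': p1 → p2
  read 'x': p2 → p1
  read 'x': p1 → p2
  read 'x': p2 → p1
  read 'y': p1 → p4
  read 'y': p4 → p5
  read 'x': p5 → p3
  read 'x': p3 → p1
  read 'x': p1 → p2
  read 'x': p2 → p1
  read 'x': p1 → p2
  read 'y': p2 → p2
  read 'y': p2 → p2
  end p2, rejected
w4:
  start at p5
  read 'x': p5 → p3
  read 'x': p3 → p1
  read 'x': p1 → p2
  read 'y': p2 → p2
  read 'x': p2 → p1
  read 'y': p1 → p4
  read 'x': p4 → p2
  read 'x': p2 → p1
  read 'x': p1 → p2
  read 'y': p2 → p2
  read 'x': p2 → p1
  read 'x': p1 → p2
  read 'x': p2 → p1
  read 'x': p1 → p2
  read 'y': p2 → p2
  read 'x': p2 → p1
  read 'x': p1 → p2
  read 'x': p2 → p1
  read 'y': p1 → p4
  read 'x': p4 → p2
  read 'y': p2 → p2
  read 'x': p2 → p1
  read 'y': p1 → p4
  end p4, accepted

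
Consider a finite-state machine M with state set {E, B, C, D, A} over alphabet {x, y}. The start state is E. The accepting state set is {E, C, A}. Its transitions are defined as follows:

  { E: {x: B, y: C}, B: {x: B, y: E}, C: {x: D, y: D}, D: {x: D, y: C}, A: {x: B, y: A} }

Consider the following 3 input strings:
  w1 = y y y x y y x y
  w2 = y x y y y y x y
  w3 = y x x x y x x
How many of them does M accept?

w1:
  start at E
  read 'y': E → C
  read 'y': C → D
  read 'y': D → C
  read 'x': C → D
  read 'y': D → C
  read 'y': C → D
  read 'x': D → D
  read 'y': D → C
  end C, accepted
w2:
  start at E
  read 'y': E → C
  read 'x': C → D
  read 'y': D → C
  read 'y': C → D
  read 'y': D → C
  read 'y': C → D
  read 'x': D → D
  read 'y': D → C
  end C, accepted
w3:
  start at E
  read 'y': E → C
  read 'x': C → D
  read 'x': D → D
  read 'x': D → D
  read 'y': D → C
  read 'x': C → D
  read 'x': D → D
  end D, rejected

2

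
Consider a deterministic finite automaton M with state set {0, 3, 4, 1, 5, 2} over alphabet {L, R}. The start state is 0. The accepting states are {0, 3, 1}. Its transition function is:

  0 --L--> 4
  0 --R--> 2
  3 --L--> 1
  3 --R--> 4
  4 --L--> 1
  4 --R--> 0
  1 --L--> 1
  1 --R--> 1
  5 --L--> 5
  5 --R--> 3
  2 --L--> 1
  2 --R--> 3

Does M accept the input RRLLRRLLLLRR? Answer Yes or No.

start at 0
read 'R': 0 → 2
read 'R': 2 → 3
read 'L': 3 → 1
read 'L': 1 → 1
read 'R': 1 → 1
read 'R': 1 → 1
read 'L': 1 → 1
read 'L': 1 → 1
read 'L': 1 → 1
read 'L': 1 → 1
read 'R': 1 → 1
read 'R': 1 → 1
End state 1 is accepting.

Yes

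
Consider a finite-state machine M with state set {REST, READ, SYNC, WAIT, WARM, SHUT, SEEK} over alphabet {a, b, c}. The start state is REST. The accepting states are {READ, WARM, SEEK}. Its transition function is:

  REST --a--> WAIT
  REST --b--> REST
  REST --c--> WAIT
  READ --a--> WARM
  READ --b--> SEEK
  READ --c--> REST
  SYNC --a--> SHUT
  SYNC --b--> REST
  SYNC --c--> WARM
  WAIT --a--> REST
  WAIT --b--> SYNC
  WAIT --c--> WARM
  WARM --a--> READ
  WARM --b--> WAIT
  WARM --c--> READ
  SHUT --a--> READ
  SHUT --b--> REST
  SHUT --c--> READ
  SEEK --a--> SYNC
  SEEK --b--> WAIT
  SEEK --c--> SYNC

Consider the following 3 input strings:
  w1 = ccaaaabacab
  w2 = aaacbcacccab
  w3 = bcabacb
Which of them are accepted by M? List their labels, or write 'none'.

w1: Trace: REST -c-> WAIT -c-> WARM -a-> READ -a-> WARM -a-> READ -a-> WARM -b-> WAIT -a-> REST -c-> WAIT -a-> REST -b-> REST  → end REST, rejected
w2: Trace: REST -a-> WAIT -a-> REST -a-> WAIT -c-> WARM -b-> WAIT -c-> WARM -a-> READ -c-> REST -c-> WAIT -c-> WARM -a-> READ -b-> SEEK  → end SEEK, accepted
w3: Trace: REST -b-> REST -c-> WAIT -a-> REST -b-> REST -a-> WAIT -c-> WARM -b-> WAIT  → end WAIT, rejected

w2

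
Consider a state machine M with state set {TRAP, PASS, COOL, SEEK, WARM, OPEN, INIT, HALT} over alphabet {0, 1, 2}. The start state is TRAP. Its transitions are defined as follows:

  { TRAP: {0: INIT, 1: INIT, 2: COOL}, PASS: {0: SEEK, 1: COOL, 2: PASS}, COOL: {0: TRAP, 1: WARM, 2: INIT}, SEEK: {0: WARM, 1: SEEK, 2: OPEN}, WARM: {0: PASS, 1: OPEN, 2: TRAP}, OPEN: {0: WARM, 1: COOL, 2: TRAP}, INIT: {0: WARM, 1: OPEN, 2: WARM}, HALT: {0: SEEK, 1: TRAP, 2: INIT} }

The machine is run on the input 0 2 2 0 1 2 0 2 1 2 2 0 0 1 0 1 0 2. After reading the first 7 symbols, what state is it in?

INIT

Trace: TRAP -0-> INIT -2-> WARM -2-> TRAP -0-> INIT -1-> OPEN -2-> TRAP -0-> INIT
After 7 symbols: INIT.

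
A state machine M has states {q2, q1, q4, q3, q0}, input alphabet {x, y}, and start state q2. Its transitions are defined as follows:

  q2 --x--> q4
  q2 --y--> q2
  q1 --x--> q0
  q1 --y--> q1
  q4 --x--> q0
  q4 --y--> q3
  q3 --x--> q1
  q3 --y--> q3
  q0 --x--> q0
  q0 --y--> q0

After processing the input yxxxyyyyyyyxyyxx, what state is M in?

q2 → q2 → q4 → q0 → q0 → q0 → q0 → q0 → q0 → q0 → q0 → q0 → q0 → q0 → q0 → q0 → q0

q0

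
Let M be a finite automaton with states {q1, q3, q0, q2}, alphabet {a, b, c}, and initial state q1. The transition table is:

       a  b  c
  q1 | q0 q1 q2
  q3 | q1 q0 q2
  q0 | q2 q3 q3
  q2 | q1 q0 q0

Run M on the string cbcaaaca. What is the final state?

q2

q1 → q2 → q0 → q3 → q1 → q0 → q2 → q0 → q2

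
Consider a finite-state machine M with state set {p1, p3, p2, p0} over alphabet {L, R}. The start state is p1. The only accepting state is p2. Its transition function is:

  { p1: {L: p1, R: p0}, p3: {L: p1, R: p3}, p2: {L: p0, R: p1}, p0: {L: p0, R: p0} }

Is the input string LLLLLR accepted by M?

No

p1 → p1 → p1 → p1 → p1 → p1 → p0
End state p0 is not accepting.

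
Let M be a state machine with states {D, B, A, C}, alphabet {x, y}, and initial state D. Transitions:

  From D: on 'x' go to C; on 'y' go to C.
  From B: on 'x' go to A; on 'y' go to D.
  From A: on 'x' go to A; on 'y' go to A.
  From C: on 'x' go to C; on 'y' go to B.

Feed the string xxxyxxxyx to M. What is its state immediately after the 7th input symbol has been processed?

start at D
read 'x': D → C
read 'x': C → C
read 'x': C → C
read 'y': C → B
read 'x': B → A
read 'x': A → A
read 'x': A → A
After 7 symbols: A.

A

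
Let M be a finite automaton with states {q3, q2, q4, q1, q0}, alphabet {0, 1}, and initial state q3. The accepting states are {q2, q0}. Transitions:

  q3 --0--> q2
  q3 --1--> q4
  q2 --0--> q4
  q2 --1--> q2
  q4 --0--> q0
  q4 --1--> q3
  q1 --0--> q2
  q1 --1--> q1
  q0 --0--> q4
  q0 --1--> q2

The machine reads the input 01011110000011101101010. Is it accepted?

q3 → q2 → q2 → q4 → q3 → q4 → q3 → q4 → q0 → q4 → q0 → q4 → q0 → q2 → q2 → q2 → q4 → q3 → q4 → q0 → q2 → q4 → q3 → q2
End state q2 is accepting.

Yes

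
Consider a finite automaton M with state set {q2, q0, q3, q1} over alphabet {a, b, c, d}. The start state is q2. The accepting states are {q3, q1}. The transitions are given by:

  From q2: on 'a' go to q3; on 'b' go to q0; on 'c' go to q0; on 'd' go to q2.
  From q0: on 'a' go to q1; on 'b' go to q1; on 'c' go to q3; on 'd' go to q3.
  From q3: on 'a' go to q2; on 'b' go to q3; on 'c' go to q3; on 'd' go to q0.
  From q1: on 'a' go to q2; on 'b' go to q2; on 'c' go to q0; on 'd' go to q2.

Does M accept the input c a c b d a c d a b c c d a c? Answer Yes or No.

Trace: q2 -c-> q0 -a-> q1 -c-> q0 -b-> q1 -d-> q2 -a-> q3 -c-> q3 -d-> q0 -a-> q1 -b-> q2 -c-> q0 -c-> q3 -d-> q0 -a-> q1 -c-> q0
End state q0 is not accepting.

No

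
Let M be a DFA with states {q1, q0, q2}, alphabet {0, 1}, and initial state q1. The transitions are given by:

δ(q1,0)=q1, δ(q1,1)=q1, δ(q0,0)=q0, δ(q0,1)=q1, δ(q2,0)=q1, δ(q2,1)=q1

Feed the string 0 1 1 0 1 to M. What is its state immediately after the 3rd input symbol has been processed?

start at q1
read '0': q1 → q1
read '1': q1 → q1
read '1': q1 → q1
After 3 symbols: q1.

q1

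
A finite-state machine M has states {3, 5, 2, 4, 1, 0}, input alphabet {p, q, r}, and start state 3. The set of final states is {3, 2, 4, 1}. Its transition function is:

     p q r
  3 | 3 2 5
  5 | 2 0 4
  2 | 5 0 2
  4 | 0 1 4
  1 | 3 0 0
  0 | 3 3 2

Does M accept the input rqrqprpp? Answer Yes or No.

start at 3
read 'r': 3 → 5
read 'q': 5 → 0
read 'r': 0 → 2
read 'q': 2 → 0
read 'p': 0 → 3
read 'r': 3 → 5
read 'p': 5 → 2
read 'p': 2 → 5
End state 5 is not accepting.

No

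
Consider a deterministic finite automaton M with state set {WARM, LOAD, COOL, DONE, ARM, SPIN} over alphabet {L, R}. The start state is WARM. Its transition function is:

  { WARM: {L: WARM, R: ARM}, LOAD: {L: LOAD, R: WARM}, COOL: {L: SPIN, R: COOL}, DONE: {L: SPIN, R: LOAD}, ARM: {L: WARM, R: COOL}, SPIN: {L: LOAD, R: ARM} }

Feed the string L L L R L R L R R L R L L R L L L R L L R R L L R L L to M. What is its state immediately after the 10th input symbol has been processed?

SPIN

Trace: WARM -L-> WARM -L-> WARM -L-> WARM -R-> ARM -L-> WARM -R-> ARM -L-> WARM -R-> ARM -R-> COOL -L-> SPIN
After 10 symbols: SPIN.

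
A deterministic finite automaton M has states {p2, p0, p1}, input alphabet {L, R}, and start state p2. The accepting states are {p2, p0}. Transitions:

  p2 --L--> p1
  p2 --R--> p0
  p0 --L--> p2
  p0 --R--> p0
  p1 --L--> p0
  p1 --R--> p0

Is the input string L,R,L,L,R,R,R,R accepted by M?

Trace: p2 -L-> p1 -R-> p0 -L-> p2 -L-> p1 -R-> p0 -R-> p0 -R-> p0 -R-> p0
End state p0 is accepting.

Yes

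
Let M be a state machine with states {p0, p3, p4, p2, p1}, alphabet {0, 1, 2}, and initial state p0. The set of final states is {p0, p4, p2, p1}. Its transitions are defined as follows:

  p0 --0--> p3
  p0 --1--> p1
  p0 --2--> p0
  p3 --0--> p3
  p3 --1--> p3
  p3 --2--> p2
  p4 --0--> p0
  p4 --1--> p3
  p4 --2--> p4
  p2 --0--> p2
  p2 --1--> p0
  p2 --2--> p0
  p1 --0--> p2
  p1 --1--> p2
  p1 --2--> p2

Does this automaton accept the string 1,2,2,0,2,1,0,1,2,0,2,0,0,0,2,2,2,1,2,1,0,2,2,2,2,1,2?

Trace: p0 -1-> p1 -2-> p2 -2-> p0 -0-> p3 -2-> p2 -1-> p0 -0-> p3 -1-> p3 -2-> p2 -0-> p2 -2-> p0 -0-> p3 -0-> p3 -0-> p3 -2-> p2 -2-> p0 -2-> p0 -1-> p1 -2-> p2 -1-> p0 -0-> p3 -2-> p2 -2-> p0 -2-> p0 -2-> p0 -1-> p1 -2-> p2
End state p2 is accepting.

Yes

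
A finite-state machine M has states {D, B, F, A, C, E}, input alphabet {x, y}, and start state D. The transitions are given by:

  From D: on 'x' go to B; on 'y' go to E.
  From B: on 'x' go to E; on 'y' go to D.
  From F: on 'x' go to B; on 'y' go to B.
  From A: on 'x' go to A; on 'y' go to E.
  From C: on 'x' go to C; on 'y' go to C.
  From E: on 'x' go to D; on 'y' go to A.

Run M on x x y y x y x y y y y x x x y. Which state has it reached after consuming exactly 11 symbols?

D → B → E → A → E → D → E → D → E → A → E → A
After 11 symbols: A.

A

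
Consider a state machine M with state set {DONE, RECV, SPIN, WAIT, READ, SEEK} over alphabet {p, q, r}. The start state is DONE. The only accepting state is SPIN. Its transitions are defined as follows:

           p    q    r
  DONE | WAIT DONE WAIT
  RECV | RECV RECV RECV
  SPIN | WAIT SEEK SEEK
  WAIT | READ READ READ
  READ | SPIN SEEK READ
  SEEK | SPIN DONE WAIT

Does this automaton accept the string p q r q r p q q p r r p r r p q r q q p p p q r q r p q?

DONE → WAIT → READ → READ → SEEK → WAIT → READ → SEEK → DONE → WAIT → READ → READ → SPIN → SEEK → WAIT → READ → SEEK → WAIT → READ → SEEK → SPIN → WAIT → READ → SEEK → WAIT → READ → READ → SPIN → SEEK
End state SEEK is not accepting.

No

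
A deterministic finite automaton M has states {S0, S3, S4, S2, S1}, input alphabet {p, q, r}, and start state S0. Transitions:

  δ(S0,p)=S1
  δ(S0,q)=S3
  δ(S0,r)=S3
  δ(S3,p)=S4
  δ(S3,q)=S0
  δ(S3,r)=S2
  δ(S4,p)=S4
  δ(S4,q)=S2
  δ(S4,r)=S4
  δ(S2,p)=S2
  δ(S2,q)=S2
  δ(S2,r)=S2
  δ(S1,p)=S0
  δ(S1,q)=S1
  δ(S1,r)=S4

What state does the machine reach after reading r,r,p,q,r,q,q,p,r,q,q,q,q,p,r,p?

Trace: S0 -r-> S3 -r-> S2 -p-> S2 -q-> S2 -r-> S2 -q-> S2 -q-> S2 -p-> S2 -r-> S2 -q-> S2 -q-> S2 -q-> S2 -q-> S2 -p-> S2 -r-> S2 -p-> S2

S2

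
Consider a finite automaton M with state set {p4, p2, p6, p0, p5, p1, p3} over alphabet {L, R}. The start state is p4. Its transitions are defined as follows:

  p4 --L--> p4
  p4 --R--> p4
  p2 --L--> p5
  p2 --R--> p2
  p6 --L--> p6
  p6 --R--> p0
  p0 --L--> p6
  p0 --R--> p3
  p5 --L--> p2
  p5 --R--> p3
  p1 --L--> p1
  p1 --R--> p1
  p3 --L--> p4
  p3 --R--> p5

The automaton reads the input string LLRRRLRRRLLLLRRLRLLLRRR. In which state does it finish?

p4

p4 → p4 → p4 → p4 → p4 → p4 → p4 → p4 → p4 → p4 → p4 → p4 → p4 → p4 → p4 → p4 → p4 → p4 → p4 → p4 → p4 → p4 → p4 → p4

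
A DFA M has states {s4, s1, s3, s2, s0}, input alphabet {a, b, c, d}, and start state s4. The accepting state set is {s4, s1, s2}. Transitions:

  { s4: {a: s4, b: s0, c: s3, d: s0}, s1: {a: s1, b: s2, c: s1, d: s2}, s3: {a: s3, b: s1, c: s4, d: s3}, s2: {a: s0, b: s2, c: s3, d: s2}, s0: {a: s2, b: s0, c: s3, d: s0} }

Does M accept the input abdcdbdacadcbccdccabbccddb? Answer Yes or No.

start at s4
read 'a': s4 → s4
read 'b': s4 → s0
read 'd': s0 → s0
read 'c': s0 → s3
read 'd': s3 → s3
read 'b': s3 → s1
read 'd': s1 → s2
read 'a': s2 → s0
read 'c': s0 → s3
read 'a': s3 → s3
read 'd': s3 → s3
read 'c': s3 → s4
read 'b': s4 → s0
read 'c': s0 → s3
read 'c': s3 → s4
read 'd': s4 → s0
read 'c': s0 → s3
read 'c': s3 → s4
read 'a': s4 → s4
read 'b': s4 → s0
read 'b': s0 → s0
read 'c': s0 → s3
read 'c': s3 → s4
read 'd': s4 → s0
read 'd': s0 → s0
read 'b': s0 → s0
End state s0 is not accepting.

No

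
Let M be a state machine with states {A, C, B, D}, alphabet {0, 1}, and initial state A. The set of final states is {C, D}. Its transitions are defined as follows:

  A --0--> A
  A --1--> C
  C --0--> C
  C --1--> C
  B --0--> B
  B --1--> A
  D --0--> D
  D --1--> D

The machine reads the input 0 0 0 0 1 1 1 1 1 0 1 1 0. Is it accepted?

start at A
read '0': A → A
read '0': A → A
read '0': A → A
read '0': A → A
read '1': A → C
read '1': C → C
read '1': C → C
read '1': C → C
read '1': C → C
read '0': C → C
read '1': C → C
read '1': C → C
read '0': C → C
End state C is accepting.

Yes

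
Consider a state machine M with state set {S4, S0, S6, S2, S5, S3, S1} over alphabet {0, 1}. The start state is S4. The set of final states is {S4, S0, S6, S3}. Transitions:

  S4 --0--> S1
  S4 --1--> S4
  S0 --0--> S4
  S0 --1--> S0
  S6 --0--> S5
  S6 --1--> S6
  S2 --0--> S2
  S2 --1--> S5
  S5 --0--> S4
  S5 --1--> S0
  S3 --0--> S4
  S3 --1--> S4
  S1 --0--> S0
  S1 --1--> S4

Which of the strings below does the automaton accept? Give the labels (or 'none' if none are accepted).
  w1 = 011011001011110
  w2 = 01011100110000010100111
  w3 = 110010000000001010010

w2, w3

w1: Trace: S4 -0-> S1 -1-> S4 -1-> S4 -0-> S1 -1-> S4 -1-> S4 -0-> S1 -0-> S0 -1-> S0 -0-> S4 -1-> S4 -1-> S4 -1-> S4 -1-> S4 -0-> S1  → end S1, rejected
w2: Trace: S4 -0-> S1 -1-> S4 -0-> S1 -1-> S4 -1-> S4 -1-> S4 -0-> S1 -0-> S0 -1-> S0 -1-> S0 -0-> S4 -0-> S1 -0-> S0 -0-> S4 -0-> S1 -1-> S4 -0-> S1 -1-> S4 -0-> S1 -0-> S0 -1-> S0 -1-> S0 -1-> S0  → end S0, accepted
w3: Trace: S4 -1-> S4 -1-> S4 -0-> S1 -0-> S0 -1-> S0 -0-> S4 -0-> S1 -0-> S0 -0-> S4 -0-> S1 -0-> S0 -0-> S4 -0-> S1 -0-> S0 -1-> S0 -0-> S4 -1-> S4 -0-> S1 -0-> S0 -1-> S0 -0-> S4  → end S4, accepted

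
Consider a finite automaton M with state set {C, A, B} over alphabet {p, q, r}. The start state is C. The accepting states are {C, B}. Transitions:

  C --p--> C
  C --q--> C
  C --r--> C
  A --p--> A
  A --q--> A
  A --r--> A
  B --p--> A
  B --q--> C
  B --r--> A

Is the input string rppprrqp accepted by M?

C → C → C → C → C → C → C → C → C
End state C is accepting.

Yes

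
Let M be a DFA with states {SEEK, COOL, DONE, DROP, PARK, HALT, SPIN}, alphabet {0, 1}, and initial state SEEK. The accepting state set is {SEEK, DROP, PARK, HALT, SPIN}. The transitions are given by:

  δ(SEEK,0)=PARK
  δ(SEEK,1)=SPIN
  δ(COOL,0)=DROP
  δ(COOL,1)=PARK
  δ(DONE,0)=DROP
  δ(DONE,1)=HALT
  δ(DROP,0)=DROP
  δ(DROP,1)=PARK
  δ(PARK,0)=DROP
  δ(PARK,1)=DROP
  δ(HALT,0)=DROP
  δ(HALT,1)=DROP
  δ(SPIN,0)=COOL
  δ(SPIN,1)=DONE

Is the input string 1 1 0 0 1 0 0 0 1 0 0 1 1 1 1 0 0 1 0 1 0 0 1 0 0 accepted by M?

start at SEEK
read '1': SEEK → SPIN
read '1': SPIN → DONE
read '0': DONE → DROP
read '0': DROP → DROP
read '1': DROP → PARK
read '0': PARK → DROP
read '0': DROP → DROP
read '0': DROP → DROP
read '1': DROP → PARK
read '0': PARK → DROP
read '0': DROP → DROP
read '1': DROP → PARK
read '1': PARK → DROP
read '1': DROP → PARK
read '1': PARK → DROP
read '0': DROP → DROP
read '0': DROP → DROP
read '1': DROP → PARK
read '0': PARK → DROP
read '1': DROP → PARK
read '0': PARK → DROP
read '0': DROP → DROP
read '1': DROP → PARK
read '0': PARK → DROP
read '0': DROP → DROP
End state DROP is accepting.

Yes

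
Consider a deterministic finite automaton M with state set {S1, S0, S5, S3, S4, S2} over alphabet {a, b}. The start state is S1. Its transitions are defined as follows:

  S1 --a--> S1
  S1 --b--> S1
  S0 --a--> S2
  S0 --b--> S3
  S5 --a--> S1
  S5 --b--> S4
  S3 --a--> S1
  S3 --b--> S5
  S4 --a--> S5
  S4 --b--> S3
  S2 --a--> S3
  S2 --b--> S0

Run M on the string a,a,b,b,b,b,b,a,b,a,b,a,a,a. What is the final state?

S1

S1 → S1 → S1 → S1 → S1 → S1 → S1 → S1 → S1 → S1 → S1 → S1 → S1 → S1 → S1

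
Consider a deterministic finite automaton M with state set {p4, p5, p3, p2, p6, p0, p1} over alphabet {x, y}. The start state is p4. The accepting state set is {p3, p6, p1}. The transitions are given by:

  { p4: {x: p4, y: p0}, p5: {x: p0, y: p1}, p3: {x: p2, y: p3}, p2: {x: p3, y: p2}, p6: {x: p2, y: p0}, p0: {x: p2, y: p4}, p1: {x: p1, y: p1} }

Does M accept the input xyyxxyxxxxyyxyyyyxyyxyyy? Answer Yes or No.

Trace: p4 -x-> p4 -y-> p0 -y-> p4 -x-> p4 -x-> p4 -y-> p0 -x-> p2 -x-> p3 -x-> p2 -x-> p3 -y-> p3 -y-> p3 -x-> p2 -y-> p2 -y-> p2 -y-> p2 -y-> p2 -x-> p3 -y-> p3 -y-> p3 -x-> p2 -y-> p2 -y-> p2 -y-> p2
End state p2 is not accepting.

No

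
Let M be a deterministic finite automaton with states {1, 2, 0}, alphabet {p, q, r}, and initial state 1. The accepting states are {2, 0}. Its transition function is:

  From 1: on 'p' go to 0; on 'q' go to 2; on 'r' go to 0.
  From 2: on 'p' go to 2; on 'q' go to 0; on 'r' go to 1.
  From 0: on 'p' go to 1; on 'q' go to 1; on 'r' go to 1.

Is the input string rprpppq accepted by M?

Yes

Trace: 1 -r-> 0 -p-> 1 -r-> 0 -p-> 1 -p-> 0 -p-> 1 -q-> 2
End state 2 is accepting.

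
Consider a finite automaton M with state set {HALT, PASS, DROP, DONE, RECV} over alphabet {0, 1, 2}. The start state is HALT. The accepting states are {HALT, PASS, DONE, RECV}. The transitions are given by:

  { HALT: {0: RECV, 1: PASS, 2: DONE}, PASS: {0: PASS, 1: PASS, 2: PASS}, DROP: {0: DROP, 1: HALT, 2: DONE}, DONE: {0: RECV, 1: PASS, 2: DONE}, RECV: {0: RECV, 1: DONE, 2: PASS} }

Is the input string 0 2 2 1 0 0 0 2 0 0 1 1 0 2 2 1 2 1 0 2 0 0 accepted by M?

Yes

HALT → RECV → PASS → PASS → PASS → PASS → PASS → PASS → PASS → PASS → PASS → PASS → PASS → PASS → PASS → PASS → PASS → PASS → PASS → PASS → PASS → PASS → PASS
End state PASS is accepting.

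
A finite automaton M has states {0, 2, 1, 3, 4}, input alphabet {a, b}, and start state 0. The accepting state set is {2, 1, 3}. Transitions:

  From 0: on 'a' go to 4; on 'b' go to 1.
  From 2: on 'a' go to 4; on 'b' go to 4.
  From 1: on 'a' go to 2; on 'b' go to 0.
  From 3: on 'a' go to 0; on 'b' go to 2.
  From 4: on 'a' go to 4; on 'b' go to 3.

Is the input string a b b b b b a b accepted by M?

Yes

0 → 4 → 3 → 2 → 4 → 3 → 2 → 4 → 3
End state 3 is accepting.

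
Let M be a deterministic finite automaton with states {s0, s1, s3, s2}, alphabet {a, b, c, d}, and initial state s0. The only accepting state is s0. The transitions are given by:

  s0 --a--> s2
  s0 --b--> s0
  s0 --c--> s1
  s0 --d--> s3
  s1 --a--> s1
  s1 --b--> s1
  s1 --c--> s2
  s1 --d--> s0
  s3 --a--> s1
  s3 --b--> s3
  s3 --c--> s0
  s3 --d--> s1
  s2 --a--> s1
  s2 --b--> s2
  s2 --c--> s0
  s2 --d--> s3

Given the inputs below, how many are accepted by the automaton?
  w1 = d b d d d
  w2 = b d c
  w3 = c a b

1

w1: s0 → s3 → s3 → s1 → s0 → s3  → end s3, rejected
w2: s0 → s0 → s3 → s0  → end s0, accepted
w3: s0 → s1 → s1 → s1  → end s1, rejected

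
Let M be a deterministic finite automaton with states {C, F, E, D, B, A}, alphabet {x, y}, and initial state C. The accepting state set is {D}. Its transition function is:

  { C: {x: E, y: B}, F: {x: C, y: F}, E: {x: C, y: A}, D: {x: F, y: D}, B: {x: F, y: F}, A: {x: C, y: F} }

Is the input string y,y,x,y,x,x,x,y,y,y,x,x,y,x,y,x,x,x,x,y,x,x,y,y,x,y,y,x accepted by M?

No

C → B → F → C → B → F → C → E → A → F → F → C → E → A → C → B → F → C → E → C → B → F → C → B → F → C → B → F → C
End state C is not accepting.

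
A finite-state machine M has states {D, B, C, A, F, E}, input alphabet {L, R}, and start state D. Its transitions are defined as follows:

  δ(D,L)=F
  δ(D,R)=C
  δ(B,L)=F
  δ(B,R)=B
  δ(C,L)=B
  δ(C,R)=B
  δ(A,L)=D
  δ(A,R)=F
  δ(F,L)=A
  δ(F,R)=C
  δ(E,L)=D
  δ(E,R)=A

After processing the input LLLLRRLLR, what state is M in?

Trace: D -L-> F -L-> A -L-> D -L-> F -R-> C -R-> B -L-> F -L-> A -R-> F

F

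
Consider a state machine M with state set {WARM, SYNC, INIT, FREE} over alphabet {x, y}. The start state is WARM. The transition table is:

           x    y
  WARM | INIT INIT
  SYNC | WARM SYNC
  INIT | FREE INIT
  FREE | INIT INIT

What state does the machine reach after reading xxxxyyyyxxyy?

INIT

WARM → INIT → FREE → INIT → FREE → INIT → INIT → INIT → INIT → FREE → INIT → INIT → INIT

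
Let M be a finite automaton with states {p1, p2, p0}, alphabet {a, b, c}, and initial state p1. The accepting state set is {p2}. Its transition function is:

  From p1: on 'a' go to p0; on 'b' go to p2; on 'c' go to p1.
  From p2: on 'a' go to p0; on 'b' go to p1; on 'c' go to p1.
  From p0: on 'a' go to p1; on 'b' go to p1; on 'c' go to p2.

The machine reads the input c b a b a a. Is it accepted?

Trace: p1 -c-> p1 -b-> p2 -a-> p0 -b-> p1 -a-> p0 -a-> p1
End state p1 is not accepting.

No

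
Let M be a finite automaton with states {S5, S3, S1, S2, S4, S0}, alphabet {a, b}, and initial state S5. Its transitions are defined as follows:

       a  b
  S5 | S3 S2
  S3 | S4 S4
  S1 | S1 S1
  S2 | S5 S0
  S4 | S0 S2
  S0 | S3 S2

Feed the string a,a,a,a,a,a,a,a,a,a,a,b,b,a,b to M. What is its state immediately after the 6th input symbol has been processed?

Trace: S5 -a-> S3 -a-> S4 -a-> S0 -a-> S3 -a-> S4 -a-> S0
After 6 symbols: S0.

S0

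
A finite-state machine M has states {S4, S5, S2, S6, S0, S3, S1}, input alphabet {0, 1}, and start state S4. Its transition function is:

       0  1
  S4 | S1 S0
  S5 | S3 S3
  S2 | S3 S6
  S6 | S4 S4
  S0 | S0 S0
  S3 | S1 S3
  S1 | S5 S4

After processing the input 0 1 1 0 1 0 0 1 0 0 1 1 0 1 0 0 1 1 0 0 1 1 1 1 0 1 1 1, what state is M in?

S4 → S1 → S4 → S0 → S0 → S0 → S0 → S0 → S0 → S0 → S0 → S0 → S0 → S0 → S0 → S0 → S0 → S0 → S0 → S0 → S0 → S0 → S0 → S0 → S0 → S0 → S0 → S0 → S0

S0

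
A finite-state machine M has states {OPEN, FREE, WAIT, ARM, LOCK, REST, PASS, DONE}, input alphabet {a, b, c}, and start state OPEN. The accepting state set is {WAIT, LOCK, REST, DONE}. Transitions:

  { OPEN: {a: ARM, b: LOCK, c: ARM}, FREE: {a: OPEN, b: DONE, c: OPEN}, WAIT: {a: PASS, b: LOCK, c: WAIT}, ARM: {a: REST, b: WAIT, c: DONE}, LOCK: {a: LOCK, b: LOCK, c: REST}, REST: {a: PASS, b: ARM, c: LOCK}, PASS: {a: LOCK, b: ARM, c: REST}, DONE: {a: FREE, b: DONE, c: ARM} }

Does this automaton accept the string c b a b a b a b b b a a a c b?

start at OPEN
read 'c': OPEN → ARM
read 'b': ARM → WAIT
read 'a': WAIT → PASS
read 'b': PASS → ARM
read 'a': ARM → REST
read 'b': REST → ARM
read 'a': ARM → REST
read 'b': REST → ARM
read 'b': ARM → WAIT
read 'b': WAIT → LOCK
read 'a': LOCK → LOCK
read 'a': LOCK → LOCK
read 'a': LOCK → LOCK
read 'c': LOCK → REST
read 'b': REST → ARM
End state ARM is not accepting.

No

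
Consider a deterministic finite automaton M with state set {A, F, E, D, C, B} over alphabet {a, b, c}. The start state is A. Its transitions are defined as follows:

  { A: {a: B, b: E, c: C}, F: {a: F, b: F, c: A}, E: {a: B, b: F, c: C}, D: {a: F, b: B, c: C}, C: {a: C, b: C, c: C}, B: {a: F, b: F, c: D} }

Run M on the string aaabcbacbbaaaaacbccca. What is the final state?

C

start at A
read 'a': A → B
read 'a': B → F
read 'a': F → F
read 'b': F → F
read 'c': F → A
read 'b': A → E
read 'a': E → B
read 'c': B → D
read 'b': D → B
read 'b': B → F
read 'a': F → F
read 'a': F → F
read 'a': F → F
read 'a': F → F
read 'a': F → F
read 'c': F → A
read 'b': A → E
read 'c': E → C
read 'c': C → C
read 'c': C → C
read 'a': C → C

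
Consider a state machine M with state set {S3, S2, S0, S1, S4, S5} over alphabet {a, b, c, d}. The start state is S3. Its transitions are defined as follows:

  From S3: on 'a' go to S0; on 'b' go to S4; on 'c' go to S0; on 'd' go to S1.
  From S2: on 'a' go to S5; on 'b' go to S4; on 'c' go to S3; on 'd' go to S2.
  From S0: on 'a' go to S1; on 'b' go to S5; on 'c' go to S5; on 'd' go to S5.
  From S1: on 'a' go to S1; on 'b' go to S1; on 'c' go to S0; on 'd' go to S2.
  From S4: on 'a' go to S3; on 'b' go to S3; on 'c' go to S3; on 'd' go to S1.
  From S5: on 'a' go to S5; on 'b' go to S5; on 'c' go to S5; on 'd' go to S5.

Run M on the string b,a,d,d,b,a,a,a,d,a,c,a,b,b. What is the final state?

S5

Trace: S3 -b-> S4 -a-> S3 -d-> S1 -d-> S2 -b-> S4 -a-> S3 -a-> S0 -a-> S1 -d-> S2 -a-> S5 -c-> S5 -a-> S5 -b-> S5 -b-> S5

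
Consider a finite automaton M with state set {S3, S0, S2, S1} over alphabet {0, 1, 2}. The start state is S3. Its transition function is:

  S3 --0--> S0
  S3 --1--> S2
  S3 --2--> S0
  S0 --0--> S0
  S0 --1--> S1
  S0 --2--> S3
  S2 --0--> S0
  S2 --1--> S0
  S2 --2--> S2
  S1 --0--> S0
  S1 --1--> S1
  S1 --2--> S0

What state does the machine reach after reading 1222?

S2

start at S3
read '1': S3 → S2
read '2': S2 → S2
read '2': S2 → S2
read '2': S2 → S2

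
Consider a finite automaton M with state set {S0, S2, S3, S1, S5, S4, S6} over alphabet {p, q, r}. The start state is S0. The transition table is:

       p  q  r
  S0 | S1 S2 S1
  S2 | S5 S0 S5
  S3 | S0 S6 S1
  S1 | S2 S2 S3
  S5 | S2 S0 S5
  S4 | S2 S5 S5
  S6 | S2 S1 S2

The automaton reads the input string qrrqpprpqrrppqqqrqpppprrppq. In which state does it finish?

S0

start at S0
read 'q': S0 → S2
read 'r': S2 → S5
read 'r': S5 → S5
read 'q': S5 → S0
read 'p': S0 → S1
read 'p': S1 → S2
read 'r': S2 → S5
read 'p': S5 → S2
read 'q': S2 → S0
read 'r': S0 → S1
read 'r': S1 → S3
read 'p': S3 → S0
read 'p': S0 → S1
read 'q': S1 → S2
read 'q': S2 → S0
read 'q': S0 → S2
read 'r': S2 → S5
read 'q': S5 → S0
read 'p': S0 → S1
read 'p': S1 → S2
read 'p': S2 → S5
read 'p': S5 → S2
read 'r': S2 → S5
read 'r': S5 → S5
read 'p': S5 → S2
read 'p': S2 → S5
read 'q': S5 → S0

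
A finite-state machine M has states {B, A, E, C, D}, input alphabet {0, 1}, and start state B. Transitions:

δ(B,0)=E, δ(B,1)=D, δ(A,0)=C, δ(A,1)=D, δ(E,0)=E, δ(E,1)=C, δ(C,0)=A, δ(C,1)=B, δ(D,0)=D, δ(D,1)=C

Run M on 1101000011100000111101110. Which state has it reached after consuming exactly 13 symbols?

D

Trace: B -1-> D -1-> C -0-> A -1-> D -0-> D -0-> D -0-> D -0-> D -1-> C -1-> B -1-> D -0-> D -0-> D
After 13 symbols: D.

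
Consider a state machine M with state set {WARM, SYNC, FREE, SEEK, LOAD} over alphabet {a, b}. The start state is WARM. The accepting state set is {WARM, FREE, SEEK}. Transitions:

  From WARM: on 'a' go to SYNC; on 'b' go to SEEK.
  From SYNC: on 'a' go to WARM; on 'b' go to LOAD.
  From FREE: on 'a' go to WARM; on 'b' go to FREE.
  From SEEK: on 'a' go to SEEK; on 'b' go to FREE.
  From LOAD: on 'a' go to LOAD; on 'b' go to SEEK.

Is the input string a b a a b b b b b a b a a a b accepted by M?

Yes

start at WARM
read 'a': WARM → SYNC
read 'b': SYNC → LOAD
read 'a': LOAD → LOAD
read 'a': LOAD → LOAD
read 'b': LOAD → SEEK
read 'b': SEEK → FREE
read 'b': FREE → FREE
read 'b': FREE → FREE
read 'b': FREE → FREE
read 'a': FREE → WARM
read 'b': WARM → SEEK
read 'a': SEEK → SEEK
read 'a': SEEK → SEEK
read 'a': SEEK → SEEK
read 'b': SEEK → FREE
End state FREE is accepting.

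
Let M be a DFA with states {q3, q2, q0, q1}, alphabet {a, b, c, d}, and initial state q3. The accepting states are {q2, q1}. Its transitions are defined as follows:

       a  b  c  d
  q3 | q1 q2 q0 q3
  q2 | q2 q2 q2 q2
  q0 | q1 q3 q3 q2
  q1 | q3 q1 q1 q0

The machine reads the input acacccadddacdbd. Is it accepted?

Trace: q3 -a-> q1 -c-> q1 -a-> q3 -c-> q0 -c-> q3 -c-> q0 -a-> q1 -d-> q0 -d-> q2 -d-> q2 -a-> q2 -c-> q2 -d-> q2 -b-> q2 -d-> q2
End state q2 is accepting.

Yes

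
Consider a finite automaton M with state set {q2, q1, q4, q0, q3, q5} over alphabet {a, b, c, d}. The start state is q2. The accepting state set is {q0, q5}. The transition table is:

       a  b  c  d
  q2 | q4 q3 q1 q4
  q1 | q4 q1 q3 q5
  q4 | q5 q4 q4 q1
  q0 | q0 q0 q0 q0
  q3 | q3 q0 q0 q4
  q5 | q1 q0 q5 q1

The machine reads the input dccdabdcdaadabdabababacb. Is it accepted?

Yes

Trace: q2 -d-> q4 -c-> q4 -c-> q4 -d-> q1 -a-> q4 -b-> q4 -d-> q1 -c-> q3 -d-> q4 -a-> q5 -a-> q1 -d-> q5 -a-> q1 -b-> q1 -d-> q5 -a-> q1 -b-> q1 -a-> q4 -b-> q4 -a-> q5 -b-> q0 -a-> q0 -c-> q0 -b-> q0
End state q0 is accepting.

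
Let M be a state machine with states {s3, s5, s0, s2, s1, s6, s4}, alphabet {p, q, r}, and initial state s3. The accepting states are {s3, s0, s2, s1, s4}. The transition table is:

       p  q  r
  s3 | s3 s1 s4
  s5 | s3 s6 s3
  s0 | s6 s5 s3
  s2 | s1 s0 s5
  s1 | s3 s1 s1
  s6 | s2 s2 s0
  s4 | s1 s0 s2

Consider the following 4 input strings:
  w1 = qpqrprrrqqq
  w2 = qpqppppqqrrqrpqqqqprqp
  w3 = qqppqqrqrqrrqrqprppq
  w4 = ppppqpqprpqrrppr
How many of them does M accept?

3

w1: Trace: s3 -q-> s1 -p-> s3 -q-> s1 -r-> s1 -p-> s3 -r-> s4 -r-> s2 -r-> s5 -q-> s6 -q-> s2 -q-> s0  → end s0, accepted
w2: Trace: s3 -q-> s1 -p-> s3 -q-> s1 -p-> s3 -p-> s3 -p-> s3 -p-> s3 -q-> s1 -q-> s1 -r-> s1 -r-> s1 -q-> s1 -r-> s1 -p-> s3 -q-> s1 -q-> s1 -q-> s1 -q-> s1 -p-> s3 -r-> s4 -q-> s0 -p-> s6  → end s6, rejected
w3: Trace: s3 -q-> s1 -q-> s1 -p-> s3 -p-> s3 -q-> s1 -q-> s1 -r-> s1 -q-> s1 -r-> s1 -q-> s1 -r-> s1 -r-> s1 -q-> s1 -r-> s1 -q-> s1 -p-> s3 -r-> s4 -p-> s1 -p-> s3 -q-> s1  → end s1, accepted
w4: Trace: s3 -p-> s3 -p-> s3 -p-> s3 -p-> s3 -q-> s1 -p-> s3 -q-> s1 -p-> s3 -r-> s4 -p-> s1 -q-> s1 -r-> s1 -r-> s1 -p-> s3 -p-> s3 -r-> s4  → end s4, accepted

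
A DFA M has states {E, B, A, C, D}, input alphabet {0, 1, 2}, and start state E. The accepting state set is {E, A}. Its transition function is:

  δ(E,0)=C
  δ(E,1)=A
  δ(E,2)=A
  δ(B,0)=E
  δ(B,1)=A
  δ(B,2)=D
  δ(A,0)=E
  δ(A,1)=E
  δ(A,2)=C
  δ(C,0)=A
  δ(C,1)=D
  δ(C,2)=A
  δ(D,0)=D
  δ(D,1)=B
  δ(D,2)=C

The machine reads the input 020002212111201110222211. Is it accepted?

No

E → C → A → E → C → A → C → A → E → A → E → A → E → A → E → A → E → A → E → A → C → A → C → D → B
End state B is not accepting.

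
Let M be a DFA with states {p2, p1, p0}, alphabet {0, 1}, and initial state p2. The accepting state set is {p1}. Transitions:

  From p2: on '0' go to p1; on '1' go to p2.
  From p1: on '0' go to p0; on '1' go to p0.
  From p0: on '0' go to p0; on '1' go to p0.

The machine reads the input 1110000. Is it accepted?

Trace: p2 -1-> p2 -1-> p2 -1-> p2 -0-> p1 -0-> p0 -0-> p0 -0-> p0
End state p0 is not accepting.

No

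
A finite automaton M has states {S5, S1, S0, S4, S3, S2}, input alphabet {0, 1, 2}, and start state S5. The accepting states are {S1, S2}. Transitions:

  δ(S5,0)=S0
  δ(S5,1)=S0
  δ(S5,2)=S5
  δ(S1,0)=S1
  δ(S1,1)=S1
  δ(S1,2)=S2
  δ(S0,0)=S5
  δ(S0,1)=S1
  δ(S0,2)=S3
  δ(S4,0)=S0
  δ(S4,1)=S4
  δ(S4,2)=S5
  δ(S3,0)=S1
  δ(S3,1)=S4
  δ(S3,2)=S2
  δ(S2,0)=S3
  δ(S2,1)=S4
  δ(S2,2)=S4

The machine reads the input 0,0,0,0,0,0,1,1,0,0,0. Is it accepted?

Trace: S5 -0-> S0 -0-> S5 -0-> S0 -0-> S5 -0-> S0 -0-> S5 -1-> S0 -1-> S1 -0-> S1 -0-> S1 -0-> S1
End state S1 is accepting.

Yes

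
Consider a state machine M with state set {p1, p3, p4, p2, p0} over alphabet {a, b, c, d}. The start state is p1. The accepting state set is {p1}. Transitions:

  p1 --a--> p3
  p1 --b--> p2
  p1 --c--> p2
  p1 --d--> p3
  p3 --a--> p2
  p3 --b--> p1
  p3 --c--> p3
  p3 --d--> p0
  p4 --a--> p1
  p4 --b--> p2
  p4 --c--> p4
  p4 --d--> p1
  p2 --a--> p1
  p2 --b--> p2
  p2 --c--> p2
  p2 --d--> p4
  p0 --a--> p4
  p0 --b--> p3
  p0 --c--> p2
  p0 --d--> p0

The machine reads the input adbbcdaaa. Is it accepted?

No

Trace: p1 -a-> p3 -d-> p0 -b-> p3 -b-> p1 -c-> p2 -d-> p4 -a-> p1 -a-> p3 -a-> p2
End state p2 is not accepting.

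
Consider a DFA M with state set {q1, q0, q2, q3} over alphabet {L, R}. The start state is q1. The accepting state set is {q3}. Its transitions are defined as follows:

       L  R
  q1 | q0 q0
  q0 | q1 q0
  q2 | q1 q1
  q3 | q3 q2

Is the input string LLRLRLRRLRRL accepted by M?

No

Trace: q1 -L-> q0 -L-> q1 -R-> q0 -L-> q1 -R-> q0 -L-> q1 -R-> q0 -R-> q0 -L-> q1 -R-> q0 -R-> q0 -L-> q1
End state q1 is not accepting.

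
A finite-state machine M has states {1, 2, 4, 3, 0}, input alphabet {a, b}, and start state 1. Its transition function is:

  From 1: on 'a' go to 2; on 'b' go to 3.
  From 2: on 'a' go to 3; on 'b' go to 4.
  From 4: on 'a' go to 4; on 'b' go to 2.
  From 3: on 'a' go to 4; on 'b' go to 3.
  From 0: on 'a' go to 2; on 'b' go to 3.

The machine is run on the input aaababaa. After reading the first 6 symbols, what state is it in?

start at 1
read 'a': 1 → 2
read 'a': 2 → 3
read 'a': 3 → 4
read 'b': 4 → 2
read 'a': 2 → 3
read 'b': 3 → 3
After 6 symbols: 3.

3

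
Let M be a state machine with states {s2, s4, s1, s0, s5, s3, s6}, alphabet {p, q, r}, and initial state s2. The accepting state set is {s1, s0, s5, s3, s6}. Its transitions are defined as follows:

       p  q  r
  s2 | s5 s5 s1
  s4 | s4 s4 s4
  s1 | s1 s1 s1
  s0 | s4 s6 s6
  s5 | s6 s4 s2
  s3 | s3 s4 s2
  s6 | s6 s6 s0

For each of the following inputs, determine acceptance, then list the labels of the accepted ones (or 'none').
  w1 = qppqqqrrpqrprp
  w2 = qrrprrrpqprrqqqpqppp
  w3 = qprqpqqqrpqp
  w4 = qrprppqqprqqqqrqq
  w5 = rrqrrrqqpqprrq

w2, w4, w5

w1:
  start at s2
  read 'q': s2 → s5
  read 'p': s5 → s6
  read 'p': s6 → s6
  read 'q': s6 → s6
  read 'q': s6 → s6
  read 'q': s6 → s6
  read 'r': s6 → s0
  read 'r': s0 → s6
  read 'p': s6 → s6
  read 'q': s6 → s6
  read 'r': s6 → s0
  read 'p': s0 → s4
  read 'r': s4 → s4
  read 'p': s4 → s4
  end s4, rejected
w2:
  start at s2
  read 'q': s2 → s5
  read 'r': s5 → s2
  read 'r': s2 → s1
  read 'p': s1 → s1
  read 'r': s1 → s1
  read 'r': s1 → s1
  read 'r': s1 → s1
  read 'p': s1 → s1
  read 'q': s1 → s1
  read 'p': s1 → s1
  read 'r': s1 → s1
  read 'r': s1 → s1
  read 'q': s1 → s1
  read 'q': s1 → s1
  read 'q': s1 → s1
  read 'p': s1 → s1
  read 'q': s1 → s1
  read 'p': s1 → s1
  read 'p': s1 → s1
  read 'p': s1 → s1
  end s1, accepted
w3:
  start at s2
  read 'q': s2 → s5
  read 'p': s5 → s6
  read 'r': s6 → s0
  read 'q': s0 → s6
  read 'p': s6 → s6
  read 'q': s6 → s6
  read 'q': s6 → s6
  read 'q': s6 → s6
  read 'r': s6 → s0
  read 'p': s0 → s4
  read 'q': s4 → s4
  read 'p': s4 → s4
  end s4, rejected
w4:
  start at s2
  read 'q': s2 → s5
  read 'r': s5 → s2
  read 'p': s2 → s5
  read 'r': s5 → s2
  read 'p': s2 → s5
  read 'p': s5 → s6
  read 'q': s6 → s6
  read 'q': s6 → s6
  read 'p': s6 → s6
  read 'r': s6 → s0
  read 'q': s0 → s6
  read 'q': s6 → s6
  read 'q': s6 → s6
  read 'q': s6 → s6
  read 'r': s6 → s0
  read 'q': s0 → s6
  read 'q': s6 → s6
  end s6, accepted
w5:
  start at s2
  read 'r': s2 → s1
  read 'r': s1 → s1
  read 'q': s1 → s1
  read 'r': s1 → s1
  read 'r': s1 → s1
  read 'r': s1 → s1
  read 'q': s1 → s1
  read 'q': s1 → s1
  read 'p': s1 → s1
  read 'q': s1 → s1
  read 'p': s1 → s1
  read 'r': s1 → s1
  read 'r': s1 → s1
  read 'q': s1 → s1
  end s1, accepted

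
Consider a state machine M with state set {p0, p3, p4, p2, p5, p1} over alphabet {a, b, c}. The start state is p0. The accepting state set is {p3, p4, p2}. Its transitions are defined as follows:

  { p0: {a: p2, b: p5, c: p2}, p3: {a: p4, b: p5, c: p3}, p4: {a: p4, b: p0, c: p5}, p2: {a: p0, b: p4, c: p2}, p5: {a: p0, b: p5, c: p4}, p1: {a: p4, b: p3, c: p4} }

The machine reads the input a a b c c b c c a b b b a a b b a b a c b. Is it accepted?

No

Trace: p0 -a-> p2 -a-> p0 -b-> p5 -c-> p4 -c-> p5 -b-> p5 -c-> p4 -c-> p5 -a-> p0 -b-> p5 -b-> p5 -b-> p5 -a-> p0 -a-> p2 -b-> p4 -b-> p0 -a-> p2 -b-> p4 -a-> p4 -c-> p5 -b-> p5
End state p5 is not accepting.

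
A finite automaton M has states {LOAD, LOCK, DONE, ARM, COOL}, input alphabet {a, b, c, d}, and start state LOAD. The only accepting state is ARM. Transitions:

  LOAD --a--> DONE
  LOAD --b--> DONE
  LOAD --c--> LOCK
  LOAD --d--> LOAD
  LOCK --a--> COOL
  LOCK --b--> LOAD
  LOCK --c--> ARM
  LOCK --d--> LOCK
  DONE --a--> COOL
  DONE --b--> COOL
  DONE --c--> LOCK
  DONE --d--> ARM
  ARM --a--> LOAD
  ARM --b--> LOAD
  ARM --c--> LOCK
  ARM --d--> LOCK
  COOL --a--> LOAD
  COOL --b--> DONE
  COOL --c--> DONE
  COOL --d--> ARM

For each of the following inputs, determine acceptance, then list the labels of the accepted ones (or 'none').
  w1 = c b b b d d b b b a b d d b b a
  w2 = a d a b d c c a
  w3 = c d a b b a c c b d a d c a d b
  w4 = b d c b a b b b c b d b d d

none

w1: LOAD → LOCK → LOAD → DONE → COOL → ARM → LOCK → LOAD → DONE → COOL → LOAD → DONE → ARM → LOCK → LOAD → DONE → COOL  → end COOL, rejected
w2: LOAD → DONE → ARM → LOAD → DONE → ARM → LOCK → ARM → LOAD  → end LOAD, rejected
w3: LOAD → LOCK → LOCK → COOL → DONE → COOL → LOAD → LOCK → ARM → LOAD → LOAD → DONE → ARM → LOCK → COOL → ARM → LOAD  → end LOAD, rejected
w4: LOAD → DONE → ARM → LOCK → LOAD → DONE → COOL → DONE → COOL → DONE → COOL → ARM → LOAD → LOAD → LOAD  → end LOAD, rejected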